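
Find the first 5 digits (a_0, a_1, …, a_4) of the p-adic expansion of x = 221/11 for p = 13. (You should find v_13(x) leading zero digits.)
(a_0, …, a_4) = (0, 11, 4, 2, 1)

v_13(221/11) = 1, so a_0 = ... = a_0 = 0. Factor out: x = 13^1 · u with u = 17/11 a unit in ℤ_13. Expand u iteratively via a_{v+i} = u_i mod 13, u_{i+1} = (u_i − a_{v+i})/13:
  u_0 = 17/11;  a_1 = 11;  u_1 = (u_0 − 11)/13 = -8/11
  u_1 = -8/11;  a_2 = 4;  u_2 = (u_1 − 4)/13 = -4/11
  u_2 = -4/11;  a_3 = 2;  u_3 = (u_2 − 2)/13 = -2/11
  u_3 = -2/11;  a_4 = 1;  u_4 = (u_3 − 1)/13 = -1/11
Digits: (0, 11, 4, 2, 1).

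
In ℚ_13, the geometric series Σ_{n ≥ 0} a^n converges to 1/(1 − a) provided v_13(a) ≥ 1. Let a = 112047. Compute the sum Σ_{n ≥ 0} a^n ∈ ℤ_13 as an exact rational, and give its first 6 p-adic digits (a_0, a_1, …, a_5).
Σ a^n = 1/(1 − a) = -1/112046;  first 6 digits = (1, 0, 0, 12, 3, 0)

v_13(a) = 3 ≥ 1, so the series converges in ℤ_13 to 1/(1 − a) = 1/(1 − 112047) = -1/112046. Expand this rational in ℤ_13: compute digits iteratively via d_i = x_i mod 13, x_{i+1} = (x_i − d_i)/13. The first 6 digits are (1, 0, 0, 12, 3, 0).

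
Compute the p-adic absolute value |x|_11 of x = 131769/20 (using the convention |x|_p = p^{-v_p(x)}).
|131769/20|_11 = 1/14641

Step 1 — compute v_11(x) by factoring powers of 11 out of the numerator and denominator: v_11(131769/20) = 4. Step 2 — apply |x|_p = p^{-v_p(x)} = 11^{-4} = 1/14641.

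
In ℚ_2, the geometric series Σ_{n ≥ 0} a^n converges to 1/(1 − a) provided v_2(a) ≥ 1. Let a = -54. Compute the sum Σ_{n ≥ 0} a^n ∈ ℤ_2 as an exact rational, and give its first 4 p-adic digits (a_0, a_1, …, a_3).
Σ a^n = 1/(1 − a) = 1/55;  first 4 digits = (1, 1, 1, 0)

v_2(a) = 1 ≥ 1, so the series converges in ℤ_2 to 1/(1 − a) = 1/(1 − (-54)) = 1/55. Expand this rational in ℤ_2: compute digits iteratively via d_i = x_i mod 2, x_{i+1} = (x_i − d_i)/2. The first 4 digits are (1, 1, 1, 0).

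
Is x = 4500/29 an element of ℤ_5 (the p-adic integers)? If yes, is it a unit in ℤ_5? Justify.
x ∈ ℤ_5 but not a unit; v_5(x) = 3 > 0

ℤ_5 = {x ∈ ℚ_5 : v_5(x) ≥ 0} and ℤ_5^× = {x ∈ ℤ_5 : v_5(x) = 0}. Here v_5(4500/29) = v_5(num) − v_5(den) = 3; compare against these criteria.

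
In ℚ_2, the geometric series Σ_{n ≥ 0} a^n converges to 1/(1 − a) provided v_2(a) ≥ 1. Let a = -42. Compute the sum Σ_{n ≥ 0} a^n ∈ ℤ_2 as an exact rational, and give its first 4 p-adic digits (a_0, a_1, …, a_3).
Σ a^n = 1/(1 − a) = 1/43;  first 4 digits = (1, 1, 0, 0)

v_2(a) = 1 ≥ 1, so the series converges in ℤ_2 to 1/(1 − a) = 1/(1 − (-42)) = 1/43. Expand this rational in ℤ_2: compute digits iteratively via d_i = x_i mod 2, x_{i+1} = (x_i − d_i)/2. The first 4 digits are (1, 1, 0, 0).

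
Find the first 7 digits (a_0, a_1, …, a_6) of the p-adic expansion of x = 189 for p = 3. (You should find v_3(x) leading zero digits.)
(a_0, …, a_6) = (0, 0, 0, 1, 2, 0, 0)

v_3(189) = 3, so a_0 = ... = a_2 = 0. Factor out: x = 3^3 · u with u = 7 a unit in ℤ_3. Expand u iteratively via a_{v+i} = u_i mod 3, u_{i+1} = (u_i − a_{v+i})/3:
  u_0 = 7;  a_3 = 1;  u_1 = (u_0 − 1)/3 = 2
  u_1 = 2;  a_4 = 2;  u_2 = (u_1 − 2)/3 = 0
  u_2 = 0;  a_5 = 0;  u_3 = (u_2 − 0)/3 = 0
  u_3 = 0;  a_6 = 0;  u_4 = (u_3 − 0)/3 = 0
Digits: (0, 0, 0, 1, 2, 0, 0).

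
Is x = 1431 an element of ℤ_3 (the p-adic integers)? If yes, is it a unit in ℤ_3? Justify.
x ∈ ℤ_3 but not a unit; v_3(x) = 3 > 0

ℤ_3 = {x ∈ ℚ_3 : v_3(x) ≥ 0} and ℤ_3^× = {x ∈ ℤ_3 : v_3(x) = 0}. Here v_3(1431) = v_3(num) − v_3(den) = 3; compare against these criteria.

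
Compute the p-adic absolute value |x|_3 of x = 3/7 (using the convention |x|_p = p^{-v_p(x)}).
|3/7|_3 = 1/3

Step 1 — compute v_3(x) by factoring powers of 3 out of the numerator and denominator: v_3(3/7) = 1. Step 2 — apply |x|_p = p^{-v_p(x)} = 3^{-1} = 1/3.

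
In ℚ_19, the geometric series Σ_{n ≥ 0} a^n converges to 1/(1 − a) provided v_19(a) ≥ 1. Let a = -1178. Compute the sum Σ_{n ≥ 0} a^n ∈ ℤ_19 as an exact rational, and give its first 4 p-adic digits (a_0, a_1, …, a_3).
Σ a^n = 1/(1 − a) = 1/1179;  first 4 digits = (1, 14, 2, 1)

v_19(a) = 1 ≥ 1, so the series converges in ℤ_19 to 1/(1 − a) = 1/(1 − (-1178)) = 1/1179. Expand this rational in ℤ_19: compute digits iteratively via d_i = x_i mod 19, x_{i+1} = (x_i − d_i)/19. The first 4 digits are (1, 14, 2, 1).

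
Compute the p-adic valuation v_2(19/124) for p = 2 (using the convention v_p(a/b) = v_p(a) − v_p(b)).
v_2(19/124) = -2

Factor powers of 2 from the numerator and denominator of the reduced fraction: 19 = 2^0 · 19 and 124 = 2^2 · 31. Apply v_p(a/b) = v_p(a) − v_p(b): v_2(19/124) = 0 − 2 = -2.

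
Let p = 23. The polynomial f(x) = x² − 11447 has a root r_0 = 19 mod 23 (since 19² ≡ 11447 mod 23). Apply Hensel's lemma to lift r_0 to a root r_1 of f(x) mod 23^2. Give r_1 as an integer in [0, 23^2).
r_1 = 88 (mod 529)

Hensel's recurrence: r_{i+1} = r_i − f(r_i)·(f′(r_i))^{-1} mod 23^{i+2}, with f′(x) = 2x. Iterate:
  r_0 = 19 (mod 23)
  r_1 = 88 (mod 529)
Final: r_1 = 88, and one checks f(r_1) ≡ 0 mod 23^2.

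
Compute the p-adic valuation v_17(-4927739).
v_17(-4927739) = 4

v_17(n) is the largest exponent k such that 17^k divides n. Factor out: -4927739 = -17^4 · 59. (Sign doesn't affect v_p.) So v_17(-4927739) = 4.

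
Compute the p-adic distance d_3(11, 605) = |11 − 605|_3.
d_3(11, 605) = 1/27

Step 1 — x − y = 11 − 605 = -594. Step 2 — v_3(-594) = 3 (factor: -594 = −(3^3 · 22); the sign does not affect v_p). Step 3 — |x − y|_3 = 3^{-3} = 1/27.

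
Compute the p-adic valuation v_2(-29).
v_2(-29) = 0

v_2(n) is the largest exponent k such that 2^k divides n. Factor out: -29 = -2^0 · 29. (Sign doesn't affect v_p.) So v_2(-29) = 0.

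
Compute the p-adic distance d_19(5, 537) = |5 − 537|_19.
d_19(5, 537) = 1/19

Step 1 — x − y = 5 − 537 = -532. Step 2 — v_19(-532) = 1 (factor: -532 = −(19^1 · 28); the sign does not affect v_p). Step 3 — |x − y|_19 = 19^{-1} = 1/19.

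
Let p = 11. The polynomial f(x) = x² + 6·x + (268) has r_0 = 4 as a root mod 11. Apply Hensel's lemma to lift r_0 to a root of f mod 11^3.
r_2 = 708 (mod 1331)

Hensel: r_{i+1} = r_i − f(r_i)·(f′(r_i))^{-1} mod 11^{i+2}, f′(x) = 2x + 6. Iterate:
  r_0 = 4 (mod 11)
  r_1 = 103 (mod 121)
  r_2 = 708 (mod 1331)
Final: r = 708 satisfies f(r) ≡ 0 mod 11^3.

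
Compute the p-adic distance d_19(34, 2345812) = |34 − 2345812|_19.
d_19(34, 2345812) = 1/130321

Step 1 — x − y = 34 − 2345812 = -2345778. Step 2 — v_19(-2345778) = 4 (factor: -2345778 = −(19^4 · 18); the sign does not affect v_p). Step 3 — |x − y|_19 = 19^{-4} = 1/130321.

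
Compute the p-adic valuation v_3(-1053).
v_3(-1053) = 4

v_3(n) is the largest exponent k such that 3^k divides n. Factor out: -1053 = -3^4 · 13. (Sign doesn't affect v_p.) So v_3(-1053) = 4.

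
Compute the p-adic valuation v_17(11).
v_17(11) = 0

v_17(n) is the largest exponent k such that 17^k divides n. Factor out: 11 = 17^0 · 11. (Sign doesn't affect v_p.) So v_17(11) = 0.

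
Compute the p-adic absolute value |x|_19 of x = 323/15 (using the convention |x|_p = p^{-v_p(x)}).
|323/15|_19 = 1/19

Step 1 — compute v_19(x) by factoring powers of 19 out of the numerator and denominator: v_19(323/15) = 1. Step 2 — apply |x|_p = p^{-v_p(x)} = 19^{-1} = 1/19.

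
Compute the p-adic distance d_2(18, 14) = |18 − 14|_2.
d_2(18, 14) = 1/4

Step 1 — x − y = 18 − 14 = 4. Step 2 — v_2(4) = 2 (factor: 4 = (2^2 · 1); the sign does not affect v_p). Step 3 — |x − y|_2 = 2^{-2} = 1/4.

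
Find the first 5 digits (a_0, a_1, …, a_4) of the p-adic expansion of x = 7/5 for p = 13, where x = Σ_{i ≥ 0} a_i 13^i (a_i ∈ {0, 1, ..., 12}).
(a_0, …, a_4) = (4, 5, 10, 7, 2)

v_13(7/5) = 0 (numerator and denominator both coprime to 13), so x ∈ ℤ_13^×. Compute digits iteratively via a_i = x_i mod 13, x_{i+1} = (x_i − a_i)/13, with x_0 = x:
  x_0 = 7/5;  a_0 = 4;  x_1 = (x_0 − 4)/13 = -1/5
  x_1 = -1/5;  a_1 = 5;  x_2 = (x_1 − 5)/13 = -2/5
  x_2 = -2/5;  a_2 = 10;  x_3 = (x_2 − 10)/13 = -4/5
  x_3 = -4/5;  a_3 = 7;  x_4 = (x_3 − 7)/13 = -3/5
  x_4 = -3/5;  a_4 = 2;  x_5 = (x_4 − 2)/13 = -1/5
Digits: (4, 5, 10, 7, 2).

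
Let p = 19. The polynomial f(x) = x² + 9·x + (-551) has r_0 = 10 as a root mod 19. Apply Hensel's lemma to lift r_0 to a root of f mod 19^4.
r_3 = 89899 (mod 130321)

Hensel: r_{i+1} = r_i − f(r_i)·(f′(r_i))^{-1} mod 19^{i+2}, f′(x) = 2x + 9. Iterate:
  r_0 = 10 (mod 19)
  r_1 = 10 (mod 361)
  r_2 = 732 (mod 6859)
  r_3 = 89899 (mod 130321)
Final: r = 89899 satisfies f(r) ≡ 0 mod 19^4.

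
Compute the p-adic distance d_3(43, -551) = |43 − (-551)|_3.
d_3(43, -551) = 1/27

Step 1 — x − y = 43 − (-551) = 594. Step 2 — v_3(594) = 3 (factor: 594 = (3^3 · 22); the sign does not affect v_p). Step 3 — |x − y|_3 = 3^{-3} = 1/27.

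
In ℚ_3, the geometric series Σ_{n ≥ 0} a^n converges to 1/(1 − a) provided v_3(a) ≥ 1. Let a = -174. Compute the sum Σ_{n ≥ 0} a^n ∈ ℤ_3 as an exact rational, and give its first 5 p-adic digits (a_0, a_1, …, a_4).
Σ a^n = 1/(1 − a) = 1/175;  first 5 digits = (1, 2, 2, 0, 0)

v_3(a) = 1 ≥ 1, so the series converges in ℤ_3 to 1/(1 − a) = 1/(1 − (-174)) = 1/175. Expand this rational in ℤ_3: compute digits iteratively via d_i = x_i mod 3, x_{i+1} = (x_i − d_i)/3. The first 5 digits are (1, 2, 2, 0, 0).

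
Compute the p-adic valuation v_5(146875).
v_5(146875) = 5

v_5(n) is the largest exponent k such that 5^k divides n. Factor out: 146875 = 5^5 · 47. (Sign doesn't affect v_p.) So v_5(146875) = 5.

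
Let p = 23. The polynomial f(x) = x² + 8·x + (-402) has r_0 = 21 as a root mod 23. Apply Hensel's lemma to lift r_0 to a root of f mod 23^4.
r_3 = 227836 (mod 279841)

Hensel: r_{i+1} = r_i − f(r_i)·(f′(r_i))^{-1} mod 23^{i+2}, f′(x) = 2x + 8. Iterate:
  r_0 = 21 (mod 23)
  r_1 = 366 (mod 529)
  r_2 = 8830 (mod 12167)
  r_3 = 227836 (mod 279841)
Final: r = 227836 satisfies f(r) ≡ 0 mod 23^4.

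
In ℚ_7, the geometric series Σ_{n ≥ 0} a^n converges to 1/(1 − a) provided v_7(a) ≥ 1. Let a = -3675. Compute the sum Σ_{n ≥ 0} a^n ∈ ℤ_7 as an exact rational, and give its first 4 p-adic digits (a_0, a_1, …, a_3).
Σ a^n = 1/(1 − a) = 1/3676;  first 4 digits = (1, 0, 2, 3)

v_7(a) = 2 ≥ 1, so the series converges in ℤ_7 to 1/(1 − a) = 1/(1 − (-3675)) = 1/3676. Expand this rational in ℤ_7: compute digits iteratively via d_i = x_i mod 7, x_{i+1} = (x_i − d_i)/7. The first 4 digits are (1, 0, 2, 3).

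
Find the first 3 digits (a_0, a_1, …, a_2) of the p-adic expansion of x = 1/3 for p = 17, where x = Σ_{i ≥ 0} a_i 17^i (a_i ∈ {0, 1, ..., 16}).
(a_0, …, a_2) = (6, 11, 5)

v_17(1/3) = 0 (numerator and denominator both coprime to 17), so x ∈ ℤ_17^×. Compute digits iteratively via a_i = x_i mod 17, x_{i+1} = (x_i − a_i)/17, with x_0 = x:
  x_0 = 1/3;  a_0 = 6;  x_1 = (x_0 − 6)/17 = -1/3
  x_1 = -1/3;  a_1 = 11;  x_2 = (x_1 − 11)/17 = -2/3
  x_2 = -2/3;  a_2 = 5;  x_3 = (x_2 − 5)/17 = -1/3
Digits: (6, 11, 5).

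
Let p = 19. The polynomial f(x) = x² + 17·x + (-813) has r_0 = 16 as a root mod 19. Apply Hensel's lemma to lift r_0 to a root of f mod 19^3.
r_2 = 6704 (mod 6859)

Hensel: r_{i+1} = r_i − f(r_i)·(f′(r_i))^{-1} mod 19^{i+2}, f′(x) = 2x + 17. Iterate:
  r_0 = 16 (mod 19)
  r_1 = 206 (mod 361)
  r_2 = 6704 (mod 6859)
Final: r = 6704 satisfies f(r) ≡ 0 mod 19^3.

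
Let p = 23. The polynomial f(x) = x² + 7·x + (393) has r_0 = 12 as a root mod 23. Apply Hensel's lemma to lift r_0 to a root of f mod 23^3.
r_2 = 1852 (mod 12167)

Hensel: r_{i+1} = r_i − f(r_i)·(f′(r_i))^{-1} mod 23^{i+2}, f′(x) = 2x + 7. Iterate:
  r_0 = 12 (mod 23)
  r_1 = 265 (mod 529)
  r_2 = 1852 (mod 12167)
Final: r = 1852 satisfies f(r) ≡ 0 mod 23^3.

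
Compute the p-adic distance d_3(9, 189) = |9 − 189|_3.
d_3(9, 189) = 1/9

Step 1 — x − y = 9 − 189 = -180. Step 2 — v_3(-180) = 2 (factor: -180 = −(3^2 · 20); the sign does not affect v_p). Step 3 — |x − y|_3 = 3^{-2} = 1/9.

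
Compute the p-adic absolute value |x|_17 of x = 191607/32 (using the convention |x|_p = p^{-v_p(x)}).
|191607/32|_17 = 1/4913

Step 1 — compute v_17(x) by factoring powers of 17 out of the numerator and denominator: v_17(191607/32) = 3. Step 2 — apply |x|_p = p^{-v_p(x)} = 17^{-3} = 1/4913.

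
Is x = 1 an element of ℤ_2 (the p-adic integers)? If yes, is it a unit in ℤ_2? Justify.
x ∈ ℤ_2^× (unit); v_2(x) = 0

ℤ_2 = {x ∈ ℚ_2 : v_2(x) ≥ 0} and ℤ_2^× = {x ∈ ℤ_2 : v_2(x) = 0}. Here v_2(1) = v_2(num) − v_2(den) = 0; compare against these criteria.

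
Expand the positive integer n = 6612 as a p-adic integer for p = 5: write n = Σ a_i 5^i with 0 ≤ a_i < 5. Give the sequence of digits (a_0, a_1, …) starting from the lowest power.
(a_0, a_1, …) = (2, 2, 4, 2, 0, 2)

Repeated division by 5 gives the digits low-to-high: 6612 = 2 + 2·5^1 + 4·5^2 + 2·5^3 + 2·5^5. Digit sequence: (2, 2, 4, 2, 0, 2).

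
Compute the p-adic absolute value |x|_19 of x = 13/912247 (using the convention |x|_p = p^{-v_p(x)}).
|13/912247|_19 = 130321

Step 1 — compute v_19(x) by factoring powers of 19 out of the numerator and denominator: v_19(13/912247) = -4. Step 2 — apply |x|_p = p^{-v_p(x)} = 19^{4} = 130321.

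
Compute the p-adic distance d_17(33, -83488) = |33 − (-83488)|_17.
d_17(33, -83488) = 1/83521

Step 1 — x − y = 33 − (-83488) = 83521. Step 2 — v_17(83521) = 4 (factor: 83521 = (17^4 · 1); the sign does not affect v_p). Step 3 — |x − y|_17 = 17^{-4} = 1/83521.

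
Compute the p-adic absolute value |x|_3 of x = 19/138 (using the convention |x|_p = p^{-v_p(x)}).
|19/138|_3 = 3

Step 1 — compute v_3(x) by factoring powers of 3 out of the numerator and denominator: v_3(19/138) = -1. Step 2 — apply |x|_p = p^{-v_p(x)} = 3^{1} = 3.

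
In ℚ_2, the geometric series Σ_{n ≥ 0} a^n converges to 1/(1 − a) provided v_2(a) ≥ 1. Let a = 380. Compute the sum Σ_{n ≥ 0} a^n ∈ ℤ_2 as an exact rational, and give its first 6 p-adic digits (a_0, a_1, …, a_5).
Σ a^n = 1/(1 − a) = -1/379;  first 6 digits = (1, 0, 1, 1, 0, 0)

v_2(a) = 2 ≥ 1, so the series converges in ℤ_2 to 1/(1 − a) = 1/(1 − 380) = -1/379. Expand this rational in ℤ_2: compute digits iteratively via d_i = x_i mod 2, x_{i+1} = (x_i − d_i)/2. The first 6 digits are (1, 0, 1, 1, 0, 0).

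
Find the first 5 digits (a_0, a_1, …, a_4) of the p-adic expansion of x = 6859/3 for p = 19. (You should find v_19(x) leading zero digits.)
(a_0, …, a_4) = (0, 0, 0, 13, 12)

v_19(6859/3) = 3, so a_0 = ... = a_2 = 0. Factor out: x = 19^3 · u with u = 1/3 a unit in ℤ_19. Expand u iteratively via a_{v+i} = u_i mod 19, u_{i+1} = (u_i − a_{v+i})/19:
  u_0 = 1/3;  a_3 = 13;  u_1 = (u_0 − 13)/19 = -2/3
  u_1 = -2/3;  a_4 = 12;  u_2 = (u_1 − 12)/19 = -2/3
Digits: (0, 0, 0, 13, 12).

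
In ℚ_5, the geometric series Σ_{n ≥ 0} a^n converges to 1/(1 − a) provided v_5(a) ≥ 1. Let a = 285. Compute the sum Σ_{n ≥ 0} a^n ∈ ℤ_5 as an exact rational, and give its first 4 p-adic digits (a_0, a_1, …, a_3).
Σ a^n = 1/(1 − a) = -1/284;  first 4 digits = (1, 2, 0, 0)

v_5(a) = 1 ≥ 1, so the series converges in ℤ_5 to 1/(1 − a) = 1/(1 − 285) = -1/284. Expand this rational in ℤ_5: compute digits iteratively via d_i = x_i mod 5, x_{i+1} = (x_i − d_i)/5. The first 4 digits are (1, 2, 0, 0).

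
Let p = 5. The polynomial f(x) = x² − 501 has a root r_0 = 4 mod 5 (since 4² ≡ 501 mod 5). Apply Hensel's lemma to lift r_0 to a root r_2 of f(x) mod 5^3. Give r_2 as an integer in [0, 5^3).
r_2 = 124 (mod 125)

Hensel's recurrence: r_{i+1} = r_i − f(r_i)·(f′(r_i))^{-1} mod 5^{i+2}, with f′(x) = 2x. Iterate:
  r_0 = 4 (mod 5)
  r_1 = 24 (mod 25)
  r_2 = 124 (mod 125)
Final: r_2 = 124, and one checks f(r_2) ≡ 0 mod 5^3.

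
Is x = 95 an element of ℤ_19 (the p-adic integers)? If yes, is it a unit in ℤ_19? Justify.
x ∈ ℤ_19 but not a unit; v_19(x) = 1 > 0

ℤ_19 = {x ∈ ℚ_19 : v_19(x) ≥ 0} and ℤ_19^× = {x ∈ ℤ_19 : v_19(x) = 0}. Here v_19(95) = v_19(num) − v_19(den) = 1; compare against these criteria.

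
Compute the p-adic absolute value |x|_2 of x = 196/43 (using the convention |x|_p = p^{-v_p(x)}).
|196/43|_2 = 1/4

Step 1 — compute v_2(x) by factoring powers of 2 out of the numerator and denominator: v_2(196/43) = 2. Step 2 — apply |x|_p = p^{-v_p(x)} = 2^{-2} = 1/4.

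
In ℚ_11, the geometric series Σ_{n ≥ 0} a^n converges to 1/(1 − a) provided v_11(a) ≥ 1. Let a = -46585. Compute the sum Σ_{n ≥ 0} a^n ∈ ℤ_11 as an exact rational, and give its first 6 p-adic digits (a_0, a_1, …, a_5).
Σ a^n = 1/(1 − a) = 1/46586;  first 6 digits = (1, 0, 0, 9, 7, 10)

v_11(a) = 3 ≥ 1, so the series converges in ℤ_11 to 1/(1 − a) = 1/(1 − (-46585)) = 1/46586. Expand this rational in ℤ_11: compute digits iteratively via d_i = x_i mod 11, x_{i+1} = (x_i − d_i)/11. The first 6 digits are (1, 0, 0, 9, 7, 10).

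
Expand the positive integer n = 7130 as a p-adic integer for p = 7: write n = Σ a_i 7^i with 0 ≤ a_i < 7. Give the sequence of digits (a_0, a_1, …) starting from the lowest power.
(a_0, a_1, …) = (4, 3, 5, 6, 2)

Repeated division by 7 gives the digits low-to-high: 7130 = 4 + 3·7^1 + 5·7^2 + 6·7^3 + 2·7^4. Digit sequence: (4, 3, 5, 6, 2).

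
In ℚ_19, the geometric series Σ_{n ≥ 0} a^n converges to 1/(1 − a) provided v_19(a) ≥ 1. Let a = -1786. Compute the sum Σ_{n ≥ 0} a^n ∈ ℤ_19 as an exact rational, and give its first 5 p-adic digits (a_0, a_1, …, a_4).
Σ a^n = 1/(1 − a) = 1/1787;  first 5 digits = (1, 1, 15, 9, 10)

v_19(a) = 1 ≥ 1, so the series converges in ℤ_19 to 1/(1 − a) = 1/(1 − (-1786)) = 1/1787. Expand this rational in ℤ_19: compute digits iteratively via d_i = x_i mod 19, x_{i+1} = (x_i − d_i)/19. The first 5 digits are (1, 1, 15, 9, 10).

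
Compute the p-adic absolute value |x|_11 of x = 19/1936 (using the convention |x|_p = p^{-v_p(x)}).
|19/1936|_11 = 121

Step 1 — compute v_11(x) by factoring powers of 11 out of the numerator and denominator: v_11(19/1936) = -2. Step 2 — apply |x|_p = p^{-v_p(x)} = 11^{2} = 121.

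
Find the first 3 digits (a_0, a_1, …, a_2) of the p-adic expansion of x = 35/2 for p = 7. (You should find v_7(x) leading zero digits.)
(a_0, …, a_2) = (0, 6, 3)

v_7(35/2) = 1, so a_0 = ... = a_0 = 0. Factor out: x = 7^1 · u with u = 5/2 a unit in ℤ_7. Expand u iteratively via a_{v+i} = u_i mod 7, u_{i+1} = (u_i − a_{v+i})/7:
  u_0 = 5/2;  a_1 = 6;  u_1 = (u_0 − 6)/7 = -1/2
  u_1 = -1/2;  a_2 = 3;  u_2 = (u_1 − 3)/7 = -1/2
Digits: (0, 6, 3).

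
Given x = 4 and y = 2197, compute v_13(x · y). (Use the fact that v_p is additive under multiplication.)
v_13(8788) = 3

v_p(x) = 0 (factor: 4 = 13^0 · 4); v_p(y) = 3 (factor: 2197 = 13^3 · 1). Additivity: v_p(xy) = v_p(x) + v_p(y) = 0 + 3 = 3. (Direct check: xy = 8788 = 13^3 · (4).)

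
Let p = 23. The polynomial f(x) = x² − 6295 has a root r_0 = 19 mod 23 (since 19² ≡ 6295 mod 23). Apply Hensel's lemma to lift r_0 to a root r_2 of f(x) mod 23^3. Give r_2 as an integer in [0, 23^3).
r_2 = 7609 (mod 12167)

Hensel's recurrence: r_{i+1} = r_i − f(r_i)·(f′(r_i))^{-1} mod 23^{i+2}, with f′(x) = 2x. Iterate:
  r_0 = 19 (mod 23)
  r_1 = 203 (mod 529)
  r_2 = 7609 (mod 12167)
Final: r_2 = 7609, and one checks f(r_2) ≡ 0 mod 23^3.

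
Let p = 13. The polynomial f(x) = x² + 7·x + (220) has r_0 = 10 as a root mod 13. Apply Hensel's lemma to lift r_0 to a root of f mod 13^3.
r_2 = 465 (mod 2197)

Hensel: r_{i+1} = r_i − f(r_i)·(f′(r_i))^{-1} mod 13^{i+2}, f′(x) = 2x + 7. Iterate:
  r_0 = 10 (mod 13)
  r_1 = 127 (mod 169)
  r_2 = 465 (mod 2197)
Final: r = 465 satisfies f(r) ≡ 0 mod 13^3.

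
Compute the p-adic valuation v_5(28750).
v_5(28750) = 4

v_5(n) is the largest exponent k such that 5^k divides n. Factor out: 28750 = 5^4 · 46. (Sign doesn't affect v_p.) So v_5(28750) = 4.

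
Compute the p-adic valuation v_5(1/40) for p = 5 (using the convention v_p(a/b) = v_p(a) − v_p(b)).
v_5(1/40) = -1

Factor powers of 5 from the numerator and denominator of the reduced fraction: 1 = 5^0 · 1 and 40 = 5^1 · 8. Apply v_p(a/b) = v_p(a) − v_p(b): v_5(1/40) = 0 − 1 = -1.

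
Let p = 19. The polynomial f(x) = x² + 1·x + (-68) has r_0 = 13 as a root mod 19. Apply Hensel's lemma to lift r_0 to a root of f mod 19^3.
r_2 = 811 (mod 6859)

Hensel: r_{i+1} = r_i − f(r_i)·(f′(r_i))^{-1} mod 19^{i+2}, f′(x) = 2x + 1. Iterate:
  r_0 = 13 (mod 19)
  r_1 = 89 (mod 361)
  r_2 = 811 (mod 6859)
Final: r = 811 satisfies f(r) ≡ 0 mod 19^3.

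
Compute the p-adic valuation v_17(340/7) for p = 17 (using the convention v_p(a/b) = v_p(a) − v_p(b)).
v_17(340/7) = 1

Factor powers of 17 from the numerator and denominator of the reduced fraction: 340 = 17^1 · 20 and 7 = 17^0 · 7. Apply v_p(a/b) = v_p(a) − v_p(b): v_17(340/7) = 1 − 0 = 1.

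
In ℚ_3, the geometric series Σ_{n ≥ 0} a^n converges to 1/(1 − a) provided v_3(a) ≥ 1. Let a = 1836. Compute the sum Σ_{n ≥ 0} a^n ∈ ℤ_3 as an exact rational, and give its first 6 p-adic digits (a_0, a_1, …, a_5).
Σ a^n = 1/(1 − a) = -1/1835;  first 6 digits = (1, 0, 0, 2, 1, 1)

v_3(a) = 3 ≥ 1, so the series converges in ℤ_3 to 1/(1 − a) = 1/(1 − 1836) = -1/1835. Expand this rational in ℤ_3: compute digits iteratively via d_i = x_i mod 3, x_{i+1} = (x_i − d_i)/3. The first 6 digits are (1, 0, 0, 2, 1, 1).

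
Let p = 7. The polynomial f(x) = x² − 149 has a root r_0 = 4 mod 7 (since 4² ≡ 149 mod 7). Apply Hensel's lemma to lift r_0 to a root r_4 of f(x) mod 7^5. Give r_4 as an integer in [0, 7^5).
r_4 = 3469 (mod 16807)

Hensel's recurrence: r_{i+1} = r_i − f(r_i)·(f′(r_i))^{-1} mod 7^{i+2}, with f′(x) = 2x. Iterate:
  r_0 = 4 (mod 7)
  r_1 = 39 (mod 49)
  r_2 = 39 (mod 343)
  r_3 = 1068 (mod 2401)
  r_4 = 3469 (mod 16807)
Final: r_4 = 3469, and one checks f(r_4) ≡ 0 mod 7^5.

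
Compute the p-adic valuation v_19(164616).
v_19(164616) = 3

v_19(n) is the largest exponent k such that 19^k divides n. Factor out: 164616 = 19^3 · 24. (Sign doesn't affect v_p.) So v_19(164616) = 3.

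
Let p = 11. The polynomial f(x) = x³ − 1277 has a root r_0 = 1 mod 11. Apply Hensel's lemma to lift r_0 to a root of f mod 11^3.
r_2 = 386 (mod 1331)

Hensel: r_{i+1} = r_i − f(r_i)/f′(r_i) mod 11^{i+2}, where f′(x) = 3x². Iterate:
  r_0 = 1 (mod 11)
  r_1 = 23 (mod 121)
  r_2 = 386 (mod 1331)
Final: r = 386 with f(r) ≡ 0 mod 11^3.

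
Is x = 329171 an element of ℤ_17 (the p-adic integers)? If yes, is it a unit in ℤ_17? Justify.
x ∈ ℤ_17 but not a unit; v_17(x) = 3 > 0

ℤ_17 = {x ∈ ℚ_17 : v_17(x) ≥ 0} and ℤ_17^× = {x ∈ ℤ_17 : v_17(x) = 0}. Here v_17(329171) = v_17(num) − v_17(den) = 3; compare against these criteria.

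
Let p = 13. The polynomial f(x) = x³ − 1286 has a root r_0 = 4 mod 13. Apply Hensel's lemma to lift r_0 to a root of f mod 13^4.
r_3 = 23612 (mod 28561)

Hensel: r_{i+1} = r_i − f(r_i)/f′(r_i) mod 13^{i+2}, where f′(x) = 3x². Iterate:
  r_0 = 4 (mod 13)
  r_1 = 121 (mod 169)
  r_2 = 1642 (mod 2197)
  r_3 = 23612 (mod 28561)
Final: r = 23612 with f(r) ≡ 0 mod 13^4.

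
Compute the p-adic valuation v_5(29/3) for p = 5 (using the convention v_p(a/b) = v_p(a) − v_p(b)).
v_5(29/3) = 0

Factor powers of 5 from the numerator and denominator of the reduced fraction: 29 = 5^0 · 29 and 3 = 5^0 · 3. Apply v_p(a/b) = v_p(a) − v_p(b): v_5(29/3) = 0 − 0 = 0.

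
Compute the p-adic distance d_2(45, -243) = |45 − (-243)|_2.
d_2(45, -243) = 1/32

Step 1 — x − y = 45 − (-243) = 288. Step 2 — v_2(288) = 5 (factor: 288 = (2^5 · 9); the sign does not affect v_p). Step 3 — |x − y|_2 = 2^{-5} = 1/32.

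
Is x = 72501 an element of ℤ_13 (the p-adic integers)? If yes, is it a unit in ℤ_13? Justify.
x ∈ ℤ_13 but not a unit; v_13(x) = 3 > 0

ℤ_13 = {x ∈ ℚ_13 : v_13(x) ≥ 0} and ℤ_13^× = {x ∈ ℤ_13 : v_13(x) = 0}. Here v_13(72501) = v_13(num) − v_13(den) = 3; compare against these criteria.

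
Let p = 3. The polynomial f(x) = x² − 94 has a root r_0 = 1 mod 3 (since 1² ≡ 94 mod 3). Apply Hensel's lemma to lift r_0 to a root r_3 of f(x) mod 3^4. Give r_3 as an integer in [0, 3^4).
r_3 = 16 (mod 81)

Hensel's recurrence: r_{i+1} = r_i − f(r_i)·(f′(r_i))^{-1} mod 3^{i+2}, with f′(x) = 2x. Iterate:
  r_0 = 1 (mod 3)
  r_1 = 7 (mod 9)
  r_2 = 16 (mod 27)
  r_3 = 16 (mod 81)
Final: r_3 = 16, and one checks f(r_3) ≡ 0 mod 3^4.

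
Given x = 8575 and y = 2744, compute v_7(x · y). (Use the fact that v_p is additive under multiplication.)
v_7(23529800) = 6

v_p(x) = 3 (factor: 8575 = 7^3 · 25); v_p(y) = 3 (factor: 2744 = 7^3 · 8). Additivity: v_p(xy) = v_p(x) + v_p(y) = 3 + 3 = 6. (Direct check: xy = 23529800 = 7^6 · (200).)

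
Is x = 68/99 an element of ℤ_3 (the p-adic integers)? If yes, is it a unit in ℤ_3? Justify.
x ∉ ℤ_3 (v_3(x) = -2 < 0)

ℤ_3 = {x ∈ ℚ_3 : v_3(x) ≥ 0} and ℤ_3^× = {x ∈ ℤ_3 : v_3(x) = 0}. Here v_3(68/99) = v_3(num) − v_3(den) = -2; compare against these criteria.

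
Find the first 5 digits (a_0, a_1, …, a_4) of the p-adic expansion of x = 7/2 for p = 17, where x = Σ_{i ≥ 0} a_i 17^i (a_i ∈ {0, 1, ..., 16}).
(a_0, …, a_4) = (12, 8, 8, 8, 8)

v_17(7/2) = 0 (numerator and denominator both coprime to 17), so x ∈ ℤ_17^×. Compute digits iteratively via a_i = x_i mod 17, x_{i+1} = (x_i − a_i)/17, with x_0 = x:
  x_0 = 7/2;  a_0 = 12;  x_1 = (x_0 − 12)/17 = -1/2
  x_1 = -1/2;  a_1 = 8;  x_2 = (x_1 − 8)/17 = -1/2
  x_2 = -1/2;  a_2 = 8;  x_3 = (x_2 − 8)/17 = -1/2
  x_3 = -1/2;  a_3 = 8;  x_4 = (x_3 − 8)/17 = -1/2
  x_4 = -1/2;  a_4 = 8;  x_5 = (x_4 − 8)/17 = -1/2
Digits: (12, 8, 8, 8, 8).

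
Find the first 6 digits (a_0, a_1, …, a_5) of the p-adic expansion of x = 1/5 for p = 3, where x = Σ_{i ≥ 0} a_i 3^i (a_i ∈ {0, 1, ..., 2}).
(a_0, …, a_5) = (2, 0, 1, 2, 1, 0)

v_3(1/5) = 0 (numerator and denominator both coprime to 3), so x ∈ ℤ_3^×. Compute digits iteratively via a_i = x_i mod 3, x_{i+1} = (x_i − a_i)/3, with x_0 = x:
  x_0 = 1/5;  a_0 = 2;  x_1 = (x_0 − 2)/3 = -3/5
  x_1 = -3/5;  a_1 = 0;  x_2 = (x_1 − 0)/3 = -1/5
  x_2 = -1/5;  a_2 = 1;  x_3 = (x_2 − 1)/3 = -2/5
  x_3 = -2/5;  a_3 = 2;  x_4 = (x_3 − 2)/3 = -4/5
  x_4 = -4/5;  a_4 = 1;  x_5 = (x_4 − 1)/3 = -3/5
  x_5 = -3/5;  a_5 = 0;  x_6 = (x_5 − 0)/3 = -1/5
Digits: (2, 0, 1, 2, 1, 0).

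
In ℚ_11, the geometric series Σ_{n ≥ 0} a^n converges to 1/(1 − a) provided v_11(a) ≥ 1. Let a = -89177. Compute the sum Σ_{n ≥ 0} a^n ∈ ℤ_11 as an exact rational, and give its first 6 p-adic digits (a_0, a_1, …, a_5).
Σ a^n = 1/(1 − a) = 1/89178;  first 6 digits = (1, 0, 0, 10, 4, 10)

v_11(a) = 3 ≥ 1, so the series converges in ℤ_11 to 1/(1 − a) = 1/(1 − (-89177)) = 1/89178. Expand this rational in ℤ_11: compute digits iteratively via d_i = x_i mod 11, x_{i+1} = (x_i − d_i)/11. The first 6 digits are (1, 0, 0, 10, 4, 10).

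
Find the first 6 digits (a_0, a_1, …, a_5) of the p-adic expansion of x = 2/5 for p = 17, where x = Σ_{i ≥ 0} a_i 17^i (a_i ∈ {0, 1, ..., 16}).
(a_0, …, a_5) = (14, 6, 3, 10, 13, 6)

v_17(2/5) = 0 (numerator and denominator both coprime to 17), so x ∈ ℤ_17^×. Compute digits iteratively via a_i = x_i mod 17, x_{i+1} = (x_i − a_i)/17, with x_0 = x:
  x_0 = 2/5;  a_0 = 14;  x_1 = (x_0 − 14)/17 = -4/5
  x_1 = -4/5;  a_1 = 6;  x_2 = (x_1 − 6)/17 = -2/5
  x_2 = -2/5;  a_2 = 3;  x_3 = (x_2 − 3)/17 = -1/5
  x_3 = -1/5;  a_3 = 10;  x_4 = (x_3 − 10)/17 = -3/5
  x_4 = -3/5;  a_4 = 13;  x_5 = (x_4 − 13)/17 = -4/5
  x_5 = -4/5;  a_5 = 6;  x_6 = (x_5 − 6)/17 = -2/5
Digits: (14, 6, 3, 10, 13, 6).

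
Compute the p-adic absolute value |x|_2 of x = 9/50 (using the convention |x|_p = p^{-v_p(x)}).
|9/50|_2 = 2

Step 1 — compute v_2(x) by factoring powers of 2 out of the numerator and denominator: v_2(9/50) = -1. Step 2 — apply |x|_p = p^{-v_p(x)} = 2^{1} = 2.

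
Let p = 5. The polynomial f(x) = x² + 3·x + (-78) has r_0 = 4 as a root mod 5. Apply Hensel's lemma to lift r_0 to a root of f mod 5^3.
r_2 = 54 (mod 125)

Hensel: r_{i+1} = r_i − f(r_i)·(f′(r_i))^{-1} mod 5^{i+2}, f′(x) = 2x + 3. Iterate:
  r_0 = 4 (mod 5)
  r_1 = 4 (mod 25)
  r_2 = 54 (mod 125)
Final: r = 54 satisfies f(r) ≡ 0 mod 5^3.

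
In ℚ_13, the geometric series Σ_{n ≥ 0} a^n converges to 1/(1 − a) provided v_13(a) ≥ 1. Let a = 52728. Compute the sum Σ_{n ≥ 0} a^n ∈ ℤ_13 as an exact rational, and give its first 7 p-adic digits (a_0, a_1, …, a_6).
Σ a^n = 1/(1 − a) = -1/52727;  first 7 digits = (1, 0, 0, 11, 1, 0, 4)

v_13(a) = 3 ≥ 1, so the series converges in ℤ_13 to 1/(1 − a) = 1/(1 − 52728) = -1/52727. Expand this rational in ℤ_13: compute digits iteratively via d_i = x_i mod 13, x_{i+1} = (x_i − d_i)/13. The first 7 digits are (1, 0, 0, 11, 1, 0, 4).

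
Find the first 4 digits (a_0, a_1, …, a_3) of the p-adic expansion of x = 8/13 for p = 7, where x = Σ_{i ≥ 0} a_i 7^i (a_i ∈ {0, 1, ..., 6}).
(a_0, …, a_3) = (6, 3, 0, 1)

v_7(8/13) = 0 (numerator and denominator both coprime to 7), so x ∈ ℤ_7^×. Compute digits iteratively via a_i = x_i mod 7, x_{i+1} = (x_i − a_i)/7, with x_0 = x:
  x_0 = 8/13;  a_0 = 6;  x_1 = (x_0 − 6)/7 = -10/13
  x_1 = -10/13;  a_1 = 3;  x_2 = (x_1 − 3)/7 = -7/13
  x_2 = -7/13;  a_2 = 0;  x_3 = (x_2 − 0)/7 = -1/13
  x_3 = -1/13;  a_3 = 1;  x_4 = (x_3 − 1)/7 = -2/13
Digits: (6, 3, 0, 1).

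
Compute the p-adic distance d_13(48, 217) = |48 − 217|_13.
d_13(48, 217) = 1/169

Step 1 — x − y = 48 − 217 = -169. Step 2 — v_13(-169) = 2 (factor: -169 = −(13^2 · 1); the sign does not affect v_p). Step 3 — |x − y|_13 = 13^{-2} = 1/169.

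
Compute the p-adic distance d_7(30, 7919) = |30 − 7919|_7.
d_7(30, 7919) = 1/343

Step 1 — x − y = 30 − 7919 = -7889. Step 2 — v_7(-7889) = 3 (factor: -7889 = −(7^3 · 23); the sign does not affect v_p). Step 3 — |x − y|_7 = 7^{-3} = 1/343.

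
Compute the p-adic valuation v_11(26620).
v_11(26620) = 3

v_11(n) is the largest exponent k such that 11^k divides n. Factor out: 26620 = 11^3 · 20. (Sign doesn't affect v_p.) So v_11(26620) = 3.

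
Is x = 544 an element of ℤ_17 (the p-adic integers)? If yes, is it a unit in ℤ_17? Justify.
x ∈ ℤ_17 but not a unit; v_17(x) = 1 > 0

ℤ_17 = {x ∈ ℚ_17 : v_17(x) ≥ 0} and ℤ_17^× = {x ∈ ℤ_17 : v_17(x) = 0}. Here v_17(544) = v_17(num) − v_17(den) = 1; compare against these criteria.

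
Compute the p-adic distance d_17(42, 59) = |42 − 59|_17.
d_17(42, 59) = 1/17

Step 1 — x − y = 42 − 59 = -17. Step 2 — v_17(-17) = 1 (factor: -17 = −(17^1 · 1); the sign does not affect v_p). Step 3 — |x − y|_17 = 17^{-1} = 1/17.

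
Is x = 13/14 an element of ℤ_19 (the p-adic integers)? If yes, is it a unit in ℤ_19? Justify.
x ∈ ℤ_19^× (unit); v_19(x) = 0

ℤ_19 = {x ∈ ℚ_19 : v_19(x) ≥ 0} and ℤ_19^× = {x ∈ ℤ_19 : v_19(x) = 0}. Here v_19(13/14) = v_19(num) − v_19(den) = 0; compare against these criteria.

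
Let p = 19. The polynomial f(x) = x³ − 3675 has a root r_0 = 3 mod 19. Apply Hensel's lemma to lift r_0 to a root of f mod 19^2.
r_1 = 98 (mod 361)

Hensel: r_{i+1} = r_i − f(r_i)/f′(r_i) mod 19^{i+2}, where f′(x) = 3x². Iterate:
  r_0 = 3 (mod 19)
  r_1 = 98 (mod 361)
Final: r = 98 with f(r) ≡ 0 mod 19^2.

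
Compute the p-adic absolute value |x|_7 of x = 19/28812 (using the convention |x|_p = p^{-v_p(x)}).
|19/28812|_7 = 2401

Step 1 — compute v_7(x) by factoring powers of 7 out of the numerator and denominator: v_7(19/28812) = -4. Step 2 — apply |x|_p = p^{-v_p(x)} = 7^{4} = 2401.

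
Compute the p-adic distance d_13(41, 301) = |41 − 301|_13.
d_13(41, 301) = 1/13

Step 1 — x − y = 41 − 301 = -260. Step 2 — v_13(-260) = 1 (factor: -260 = −(13^1 · 20); the sign does not affect v_p). Step 3 — |x − y|_13 = 13^{-1} = 1/13.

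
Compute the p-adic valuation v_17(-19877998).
v_17(-19877998) = 5

v_17(n) is the largest exponent k such that 17^k divides n. Factor out: -19877998 = -17^5 · 14. (Sign doesn't affect v_p.) So v_17(-19877998) = 5.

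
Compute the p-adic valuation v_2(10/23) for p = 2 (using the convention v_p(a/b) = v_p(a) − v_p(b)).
v_2(10/23) = 1

Factor powers of 2 from the numerator and denominator of the reduced fraction: 10 = 2^1 · 5 and 23 = 2^0 · 23. Apply v_p(a/b) = v_p(a) − v_p(b): v_2(10/23) = 1 − 0 = 1.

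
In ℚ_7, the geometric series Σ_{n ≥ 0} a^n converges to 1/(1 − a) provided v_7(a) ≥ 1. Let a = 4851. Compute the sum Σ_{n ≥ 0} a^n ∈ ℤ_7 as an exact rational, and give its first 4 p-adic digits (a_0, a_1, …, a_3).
Σ a^n = 1/(1 − a) = -1/4850;  first 4 digits = (1, 0, 1, 0)

v_7(a) = 2 ≥ 1, so the series converges in ℤ_7 to 1/(1 − a) = 1/(1 − 4851) = -1/4850. Expand this rational in ℤ_7: compute digits iteratively via d_i = x_i mod 7, x_{i+1} = (x_i − d_i)/7. The first 4 digits are (1, 0, 1, 0).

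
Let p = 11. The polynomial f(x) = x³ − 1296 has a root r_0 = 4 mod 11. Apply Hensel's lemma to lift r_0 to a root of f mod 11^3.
r_2 = 1159 (mod 1331)

Hensel: r_{i+1} = r_i − f(r_i)/f′(r_i) mod 11^{i+2}, where f′(x) = 3x². Iterate:
  r_0 = 4 (mod 11)
  r_1 = 70 (mod 121)
  r_2 = 1159 (mod 1331)
Final: r = 1159 with f(r) ≡ 0 mod 11^3.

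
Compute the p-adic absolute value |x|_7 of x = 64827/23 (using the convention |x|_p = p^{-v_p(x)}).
|64827/23|_7 = 1/2401

Step 1 — compute v_7(x) by factoring powers of 7 out of the numerator and denominator: v_7(64827/23) = 4. Step 2 — apply |x|_p = p^{-v_p(x)} = 7^{-4} = 1/2401.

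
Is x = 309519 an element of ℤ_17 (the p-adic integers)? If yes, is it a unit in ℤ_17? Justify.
x ∈ ℤ_17 but not a unit; v_17(x) = 3 > 0

ℤ_17 = {x ∈ ℚ_17 : v_17(x) ≥ 0} and ℤ_17^× = {x ∈ ℤ_17 : v_17(x) = 0}. Here v_17(309519) = v_17(num) − v_17(den) = 3; compare against these criteria.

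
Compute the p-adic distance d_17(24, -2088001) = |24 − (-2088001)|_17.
d_17(24, -2088001) = 1/83521

Step 1 — x − y = 24 − (-2088001) = 2088025. Step 2 — v_17(2088025) = 4 (factor: 2088025 = (17^4 · 25); the sign does not affect v_p). Step 3 — |x − y|_17 = 17^{-4} = 1/83521.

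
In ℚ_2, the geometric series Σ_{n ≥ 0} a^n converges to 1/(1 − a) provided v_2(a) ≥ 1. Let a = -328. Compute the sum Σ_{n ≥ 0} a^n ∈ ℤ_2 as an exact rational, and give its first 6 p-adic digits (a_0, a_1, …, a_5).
Σ a^n = 1/(1 − a) = 1/329;  first 6 digits = (1, 0, 0, 1, 1, 1)

v_2(a) = 3 ≥ 1, so the series converges in ℤ_2 to 1/(1 − a) = 1/(1 − (-328)) = 1/329. Expand this rational in ℤ_2: compute digits iteratively via d_i = x_i mod 2, x_{i+1} = (x_i − d_i)/2. The first 6 digits are (1, 0, 0, 1, 1, 1).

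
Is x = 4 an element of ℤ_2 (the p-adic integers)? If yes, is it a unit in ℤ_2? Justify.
x ∈ ℤ_2 but not a unit; v_2(x) = 2 > 0

ℤ_2 = {x ∈ ℚ_2 : v_2(x) ≥ 0} and ℤ_2^× = {x ∈ ℤ_2 : v_2(x) = 0}. Here v_2(4) = v_2(num) − v_2(den) = 2; compare against these criteria.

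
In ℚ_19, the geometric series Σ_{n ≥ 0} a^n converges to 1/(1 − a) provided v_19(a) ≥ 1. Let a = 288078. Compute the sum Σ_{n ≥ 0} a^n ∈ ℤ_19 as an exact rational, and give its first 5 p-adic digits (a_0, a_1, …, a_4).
Σ a^n = 1/(1 − a) = -1/288077;  first 5 digits = (1, 0, 0, 4, 2)

v_19(a) = 3 ≥ 1, so the series converges in ℤ_19 to 1/(1 − a) = 1/(1 − 288078) = -1/288077. Expand this rational in ℤ_19: compute digits iteratively via d_i = x_i mod 19, x_{i+1} = (x_i − d_i)/19. The first 5 digits are (1, 0, 0, 4, 2).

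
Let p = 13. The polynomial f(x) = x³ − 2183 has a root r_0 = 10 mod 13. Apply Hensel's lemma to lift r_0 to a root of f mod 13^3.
r_2 = 1193 (mod 2197)

Hensel: r_{i+1} = r_i − f(r_i)/f′(r_i) mod 13^{i+2}, where f′(x) = 3x². Iterate:
  r_0 = 10 (mod 13)
  r_1 = 10 (mod 169)
  r_2 = 1193 (mod 2197)
Final: r = 1193 with f(r) ≡ 0 mod 13^3.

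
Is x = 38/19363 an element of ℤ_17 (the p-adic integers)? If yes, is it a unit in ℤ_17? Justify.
x ∉ ℤ_17 (v_17(x) = -2 < 0)

ℤ_17 = {x ∈ ℚ_17 : v_17(x) ≥ 0} and ℤ_17^× = {x ∈ ℤ_17 : v_17(x) = 0}. Here v_17(38/19363) = v_17(num) − v_17(den) = -2; compare against these criteria.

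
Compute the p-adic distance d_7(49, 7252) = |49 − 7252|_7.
d_7(49, 7252) = 1/2401

Step 1 — x − y = 49 − 7252 = -7203. Step 2 — v_7(-7203) = 4 (factor: -7203 = −(7^4 · 3); the sign does not affect v_p). Step 3 — |x − y|_7 = 7^{-4} = 1/2401.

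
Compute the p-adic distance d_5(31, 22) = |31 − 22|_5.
d_5(31, 22) = 1

Step 1 — x − y = 31 − 22 = 9. Step 2 — v_5(9) = 0 (factor: 9 = (5^0 · 9); the sign does not affect v_p). Step 3 — |x − y|_5 = 5^{0} = 1.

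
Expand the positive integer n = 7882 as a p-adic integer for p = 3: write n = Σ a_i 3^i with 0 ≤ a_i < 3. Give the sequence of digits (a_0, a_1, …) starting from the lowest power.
(a_0, a_1, …) = (1, 2, 2, 0, 1, 2, 1, 0, 1)

Repeated division by 3 gives the digits low-to-high: 7882 = 1 + 2·3^1 + 2·3^2 + 1·3^4 + 2·3^5 + 1·3^6 + 1·3^8. Digit sequence: (1, 2, 2, 0, 1, 2, 1, 0, 1).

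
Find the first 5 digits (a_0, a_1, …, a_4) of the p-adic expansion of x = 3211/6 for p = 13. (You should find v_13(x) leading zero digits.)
(a_0, …, a_4) = (0, 0, 1, 11, 10)

v_13(3211/6) = 2, so a_0 = ... = a_1 = 0. Factor out: x = 13^2 · u with u = 19/6 a unit in ℤ_13. Expand u iteratively via a_{v+i} = u_i mod 13, u_{i+1} = (u_i − a_{v+i})/13:
  u_0 = 19/6;  a_2 = 1;  u_1 = (u_0 − 1)/13 = 1/6
  u_1 = 1/6;  a_3 = 11;  u_2 = (u_1 − 11)/13 = -5/6
  u_2 = -5/6;  a_4 = 10;  u_3 = (u_2 − 10)/13 = -5/6
Digits: (0, 0, 1, 11, 10).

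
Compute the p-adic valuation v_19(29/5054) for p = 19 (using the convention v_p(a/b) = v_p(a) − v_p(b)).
v_19(29/5054) = -2

Factor powers of 19 from the numerator and denominator of the reduced fraction: 29 = 19^0 · 29 and 5054 = 19^2 · 14. Apply v_p(a/b) = v_p(a) − v_p(b): v_19(29/5054) = 0 − 2 = -2.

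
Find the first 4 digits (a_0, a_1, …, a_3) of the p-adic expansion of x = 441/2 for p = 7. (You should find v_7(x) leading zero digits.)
(a_0, …, a_3) = (0, 0, 1, 4)

v_7(441/2) = 2, so a_0 = ... = a_1 = 0. Factor out: x = 7^2 · u with u = 9/2 a unit in ℤ_7. Expand u iteratively via a_{v+i} = u_i mod 7, u_{i+1} = (u_i − a_{v+i})/7:
  u_0 = 9/2;  a_2 = 1;  u_1 = (u_0 − 1)/7 = 1/2
  u_1 = 1/2;  a_3 = 4;  u_2 = (u_1 − 4)/7 = -1/2
Digits: (0, 0, 1, 4).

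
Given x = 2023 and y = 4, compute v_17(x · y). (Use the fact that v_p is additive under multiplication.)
v_17(8092) = 2

v_p(x) = 2 (factor: 2023 = 17^2 · 7); v_p(y) = 0 (factor: 4 = 17^0 · 4). Additivity: v_p(xy) = v_p(x) + v_p(y) = 2 + 0 = 2. (Direct check: xy = 8092 = 17^2 · (28).)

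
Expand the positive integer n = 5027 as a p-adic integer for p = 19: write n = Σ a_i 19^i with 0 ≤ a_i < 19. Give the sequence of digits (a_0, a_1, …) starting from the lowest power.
(a_0, a_1, …) = (11, 17, 13)

Repeated division by 19 gives the digits low-to-high: 5027 = 11 + 17·19^1 + 13·19^2. Digit sequence: (11, 17, 13).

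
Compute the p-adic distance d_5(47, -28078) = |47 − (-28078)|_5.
d_5(47, -28078) = 1/3125

Step 1 — x − y = 47 − (-28078) = 28125. Step 2 — v_5(28125) = 5 (factor: 28125 = (5^5 · 9); the sign does not affect v_p). Step 3 — |x − y|_5 = 5^{-5} = 1/3125.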